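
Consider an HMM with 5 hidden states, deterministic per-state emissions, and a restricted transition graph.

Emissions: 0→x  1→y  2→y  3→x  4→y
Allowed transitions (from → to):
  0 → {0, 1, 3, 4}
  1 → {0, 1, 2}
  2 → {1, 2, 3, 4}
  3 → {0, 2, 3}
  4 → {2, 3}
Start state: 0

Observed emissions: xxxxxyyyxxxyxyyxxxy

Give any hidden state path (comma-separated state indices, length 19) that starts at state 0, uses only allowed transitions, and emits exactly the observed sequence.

  0: obs=x cand={0,3} pick 0 [start]
  1: obs=x cand={0,3} pick 3 [0->3 ok]
  2: obs=x cand={0,3} pick 3 [3->3 ok]
  3: obs=x cand={0,3} pick 3 [3->3 ok]
  4: obs=x cand={0,3} pick 0 [3->0 ok]
  5: obs=y cand={1,2,4} pick 4 [0->4 ok]
  6: obs=y cand={1,2,4} pick 2 [4->2 ok]
  7: obs=y cand={1,2,4} pick 4 [2->4 ok]
  8: obs=x cand={0,3} pick 3 [4->3 ok]
  9: obs=x cand={0,3} pick 3 [3->3 ok]
  10: obs=x cand={0,3} pick 0 [3->0 ok]
  11: obs=y cand={1,2,4} pick 4 [0->4 ok]
  12: obs=x cand={0,3} pick 3 [4->3 ok]
  13: obs=y cand={1,2,4} pick 2 [3->2 ok]
  14: obs=y cand={1,2,4} pick 4 [2->4 ok]
  15: obs=x cand={0,3} pick 3 [4->3 ok]
  16: obs=x cand={0,3} pick 0 [3->0 ok]
  17: obs=x cand={0,3} pick 3 [0->3 ok]
  18: obs=y cand={1,2,4} pick 2 [3->2 ok]

0,3,3,3,0,4,2,4,3,3,0,4,3,2,4,3,0,3,2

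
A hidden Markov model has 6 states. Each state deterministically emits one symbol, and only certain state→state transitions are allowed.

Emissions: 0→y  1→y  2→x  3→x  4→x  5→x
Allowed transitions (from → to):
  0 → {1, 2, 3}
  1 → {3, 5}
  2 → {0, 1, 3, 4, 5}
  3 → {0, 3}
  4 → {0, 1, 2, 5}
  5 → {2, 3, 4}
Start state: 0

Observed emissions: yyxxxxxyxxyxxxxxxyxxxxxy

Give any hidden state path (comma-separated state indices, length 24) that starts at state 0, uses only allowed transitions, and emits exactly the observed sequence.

0,1,5,4,2,5,2,1,3,3,0,3,3,3,3,3,3,0,2,5,3,3,3,0

  pos 0: y in {0,1}, choose 0; start
  pos 1: y in {0,1}, choose 1; 0->1 ok
  pos 2: x in {2,3,4,5}, choose 5; 1->5 ok
  pos 3: x in {2,3,4,5}, choose 4; 5->4 ok
  pos 4: x in {2,3,4,5}, choose 2; 4->2 ok
  pos 5: x in {2,3,4,5}, choose 5; 2->5 ok
  pos 6: x in {2,3,4,5}, choose 2; 5->2 ok
  pos 7: y in {0,1}, choose 1; 2->1 ok
  pos 8: x in {2,3,4,5}, choose 3; 1->3 ok
  pos 9: x in {2,3,4,5}, choose 3; 3->3 ok
  pos 10: y in {0,1}, choose 0; 3->0 ok
  pos 11: x in {2,3,4,5}, choose 3; 0->3 ok
  pos 12: x in {2,3,4,5}, choose 3; 3->3 ok
  pos 13: x in {2,3,4,5}, choose 3; 3->3 ok
  pos 14: x in {2,3,4,5}, choose 3; 3->3 ok
  pos 15: x in {2,3,4,5}, choose 3; 3->3 ok
  pos 16: x in {2,3,4,5}, choose 3; 3->3 ok
  pos 17: y in {0,1}, choose 0; 3->0 ok
  pos 18: x in {2,3,4,5}, choose 2; 0->2 ok
  pos 19: x in {2,3,4,5}, choose 5; 2->5 ok
  pos 20: x in {2,3,4,5}, choose 3; 5->3 ok
  pos 21: x in {2,3,4,5}, choose 3; 3->3 ok
  pos 22: x in {2,3,4,5}, choose 3; 3->3 ok
  pos 23: y in {0,1}, choose 0; 3->0 ok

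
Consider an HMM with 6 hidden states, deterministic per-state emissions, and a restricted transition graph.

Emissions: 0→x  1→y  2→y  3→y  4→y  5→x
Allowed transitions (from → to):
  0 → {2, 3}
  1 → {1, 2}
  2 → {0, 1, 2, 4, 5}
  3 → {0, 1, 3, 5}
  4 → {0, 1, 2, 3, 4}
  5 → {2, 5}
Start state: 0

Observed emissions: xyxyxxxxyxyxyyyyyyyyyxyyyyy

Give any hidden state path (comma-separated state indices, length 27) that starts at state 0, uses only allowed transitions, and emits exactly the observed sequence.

0,3,0,2,5,5,5,5,2,0,2,5,2,2,1,1,1,1,2,2,4,0,2,1,2,4,2

  t0 'x' -> {0,5}, take 0 (start)
  t1 'y' -> {1,2,3,4}, take 3 (0->3 ok)
  t2 'x' -> {0,5}, take 0 (3->0 ok)
  t3 'y' -> {1,2,3,4}, take 2 (0->2 ok)
  t4 'x' -> {0,5}, take 5 (2->5 ok)
  t5 'x' -> {0,5}, take 5 (5->5 ok)
  t6 'x' -> {0,5}, take 5 (5->5 ok)
  t7 'x' -> {0,5}, take 5 (5->5 ok)
  t8 'y' -> {1,2,3,4}, take 2 (5->2 ok)
  t9 'x' -> {0,5}, take 0 (2->0 ok)
  t10 'y' -> {1,2,3,4}, take 2 (0->2 ok)
  t11 'x' -> {0,5}, take 5 (2->5 ok)
  t12 'y' -> {1,2,3,4}, take 2 (5->2 ok)
  t13 'y' -> {1,2,3,4}, take 2 (2->2 ok)
  t14 'y' -> {1,2,3,4}, take 1 (2->1 ok)
  t15 'y' -> {1,2,3,4}, take 1 (1->1 ok)
  t16 'y' -> {1,2,3,4}, take 1 (1->1 ok)
  t17 'y' -> {1,2,3,4}, take 1 (1->1 ok)
  t18 'y' -> {1,2,3,4}, take 2 (1->2 ok)
  t19 'y' -> {1,2,3,4}, take 2 (2->2 ok)
  t20 'y' -> {1,2,3,4}, take 4 (2->4 ok)
  t21 'x' -> {0,5}, take 0 (4->0 ok)
  t22 'y' -> {1,2,3,4}, take 2 (0->2 ok)
  t23 'y' -> {1,2,3,4}, take 1 (2->1 ok)
  t24 'y' -> {1,2,3,4}, take 2 (1->2 ok)
  t25 'y' -> {1,2,3,4}, take 4 (2->4 ok)
  t26 'y' -> {1,2,3,4}, take 2 (4->2 ok)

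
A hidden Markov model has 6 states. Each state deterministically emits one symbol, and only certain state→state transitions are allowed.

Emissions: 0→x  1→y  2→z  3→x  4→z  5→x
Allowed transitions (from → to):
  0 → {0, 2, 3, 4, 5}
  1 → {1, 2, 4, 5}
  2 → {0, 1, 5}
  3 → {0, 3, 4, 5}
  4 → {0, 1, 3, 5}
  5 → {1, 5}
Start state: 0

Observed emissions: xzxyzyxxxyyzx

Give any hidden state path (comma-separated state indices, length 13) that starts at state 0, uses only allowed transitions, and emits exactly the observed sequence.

  [0] x  {0,3,5}  => 0  start
  [1] z  {2,4}  => 4  0->4 ok
  [2] x  {0,3,5}  => 5  4->5 ok
  [3] y  {1}  => 1  5->1 ok
  [4] z  {2,4}  => 4  1->4 ok
  [5] y  {1}  => 1  4->1 ok
  [6] x  {0,3,5}  => 5  1->5 ok
  [7] x  {0,3,5}  => 5  5->5 ok
  [8] x  {0,3,5}  => 5  5->5 ok
  [9] y  {1}  => 1  5->1 ok
  [10] y  {1}  => 1  1->1 ok
  [11] z  {2,4}  => 4  1->4 ok
  [12] x  {0,3,5}  => 0  4->0 ok

0,4,5,1,4,1,5,5,5,1,1,4,0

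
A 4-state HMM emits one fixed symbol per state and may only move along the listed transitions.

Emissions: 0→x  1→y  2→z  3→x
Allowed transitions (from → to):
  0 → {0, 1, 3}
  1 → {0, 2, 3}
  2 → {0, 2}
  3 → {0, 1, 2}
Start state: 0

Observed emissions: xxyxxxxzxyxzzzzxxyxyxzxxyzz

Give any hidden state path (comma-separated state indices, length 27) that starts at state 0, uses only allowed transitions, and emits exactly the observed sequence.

0,3,1,0,0,0,3,2,0,1,3,2,2,2,2,0,0,1,3,1,3,2,0,0,1,2,2

  pos 0: x in {0,3}, choose 0; start
  pos 1: x in {0,3}, choose 3; 0->3 ok
  pos 2: y in {1}, choose 1; 3->1 ok
  pos 3: x in {0,3}, choose 0; 1->0 ok
  pos 4: x in {0,3}, choose 0; 0->0 ok
  pos 5: x in {0,3}, choose 0; 0->0 ok
  pos 6: x in {0,3}, choose 3; 0->3 ok
  pos 7: z in {2}, choose 2; 3->2 ok
  pos 8: x in {0,3}, choose 0; 2->0 ok
  pos 9: y in {1}, choose 1; 0->1 ok
  pos 10: x in {0,3}, choose 3; 1->3 ok
  pos 11: z in {2}, choose 2; 3->2 ok
  pos 12: z in {2}, choose 2; 2->2 ok
  pos 13: z in {2}, choose 2; 2->2 ok
  pos 14: z in {2}, choose 2; 2->2 ok
  pos 15: x in {0,3}, choose 0; 2->0 ok
  pos 16: x in {0,3}, choose 0; 0->0 ok
  pos 17: y in {1}, choose 1; 0->1 ok
  pos 18: x in {0,3}, choose 3; 1->3 ok
  pos 19: y in {1}, choose 1; 3->1 ok
  pos 20: x in {0,3}, choose 3; 1->3 ok
  pos 21: z in {2}, choose 2; 3->2 ok
  pos 22: x in {0,3}, choose 0; 2->0 ok
  pos 23: x in {0,3}, choose 0; 0->0 ok
  pos 24: y in {1}, choose 1; 0->1 ok
  pos 25: z in {2}, choose 2; 1->2 ok
  pos 26: z in {2}, choose 2; 2->2 ok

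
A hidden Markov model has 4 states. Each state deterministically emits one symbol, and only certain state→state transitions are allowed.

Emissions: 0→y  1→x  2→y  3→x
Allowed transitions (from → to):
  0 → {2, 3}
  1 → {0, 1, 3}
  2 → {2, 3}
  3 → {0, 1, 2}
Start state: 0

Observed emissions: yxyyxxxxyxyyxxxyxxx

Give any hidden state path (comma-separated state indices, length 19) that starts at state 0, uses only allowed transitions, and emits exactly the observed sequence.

  0: obs=y cand={0,2} pick 0 [start]
  1: obs=x cand={1,3} pick 3 [0->3 ok]
  2: obs=y cand={0,2} pick 2 [3->2 ok]
  3: obs=y cand={0,2} pick 2 [2->2 ok]
  4: obs=x cand={1,3} pick 3 [2->3 ok]
  5: obs=x cand={1,3} pick 1 [3->1 ok]
  6: obs=x cand={1,3} pick 1 [1->1 ok]
  7: obs=x cand={1,3} pick 3 [1->3 ok]
  8: obs=y cand={0,2} pick 2 [3->2 ok]
  9: obs=x cand={1,3} pick 3 [2->3 ok]
  10: obs=y cand={0,2} pick 0 [3->0 ok]
  11: obs=y cand={0,2} pick 2 [0->2 ok]
  12: obs=x cand={1,3} pick 3 [2->3 ok]
  13: obs=x cand={1,3} pick 1 [3->1 ok]
  14: obs=x cand={1,3} pick 3 [1->3 ok]
  15: obs=y cand={0,2} pick 0 [3->0 ok]
  16: obs=x cand={1,3} pick 3 [0->3 ok]
  17: obs=x cand={1,3} pick 1 [3->1 ok]
  18: obs=x cand={1,3} pick 3 [1->3 ok]

0,3,2,2,3,1,1,3,2,3,0,2,3,1,3,0,3,1,3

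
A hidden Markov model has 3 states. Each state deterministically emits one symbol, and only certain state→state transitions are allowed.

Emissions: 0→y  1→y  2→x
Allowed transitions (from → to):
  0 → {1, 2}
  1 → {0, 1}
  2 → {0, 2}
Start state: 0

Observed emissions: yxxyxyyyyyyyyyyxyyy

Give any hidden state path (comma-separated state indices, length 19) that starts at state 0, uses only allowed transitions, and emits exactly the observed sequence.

  [0] y  {0,1}  => 0  start
  [1] x  {2}  => 2  0->2 ok
  [2] x  {2}  => 2  2->2 ok
  [3] y  {0,1}  => 0  2->0 ok
  [4] x  {2}  => 2  0->2 ok
  [5] y  {0,1}  => 0  2->0 ok
  [6] y  {0,1}  => 1  0->1 ok
  [7] y  {0,1}  => 1  1->1 ok
  [8] y  {0,1}  => 1  1->1 ok
  [9] y  {0,1}  => 0  1->0 ok
  [10] y  {0,1}  => 1  0->1 ok
  [11] y  {0,1}  => 1  1->1 ok
  [12] y  {0,1}  => 1  1->1 ok
  [13] y  {0,1}  => 1  1->1 ok
  [14] y  {0,1}  => 0  1->0 ok
  [15] x  {2}  => 2  0->2 ok
  [16] y  {0,1}  => 0  2->0 ok
  [17] y  {0,1}  => 1  0->1 ok
  [18] y  {0,1}  => 0  1->0 ok

0,2,2,0,2,0,1,1,1,0,1,1,1,1,0,2,0,1,0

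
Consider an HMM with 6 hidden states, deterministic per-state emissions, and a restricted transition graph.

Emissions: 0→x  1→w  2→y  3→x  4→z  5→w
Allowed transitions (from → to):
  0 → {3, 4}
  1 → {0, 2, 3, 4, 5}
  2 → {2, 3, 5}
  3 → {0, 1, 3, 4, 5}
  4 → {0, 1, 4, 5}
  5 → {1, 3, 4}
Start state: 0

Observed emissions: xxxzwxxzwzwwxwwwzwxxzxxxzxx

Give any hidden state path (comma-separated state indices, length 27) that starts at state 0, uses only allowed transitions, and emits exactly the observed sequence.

  pos 0: x in {0,3}, choose 0; start
  pos 1: x in {0,3}, choose 3; 0->3 ok
  pos 2: x in {0,3}, choose 0; 3->0 ok
  pos 3: z in {4}, choose 4; 0->4 ok
  pos 4: w in {1,5}, choose 5; 4->5 ok
  pos 5: x in {0,3}, choose 3; 5->3 ok
  pos 6: x in {0,3}, choose 3; 3->3 ok
  pos 7: z in {4}, choose 4; 3->4 ok
  pos 8: w in {1,5}, choose 1; 4->1 ok
  pos 9: z in {4}, choose 4; 1->4 ok
  pos 10: w in {1,5}, choose 5; 4->5 ok
  pos 11: w in {1,5}, choose 1; 5->1 ok
  pos 12: x in {0,3}, choose 3; 1->3 ok
  pos 13: w in {1,5}, choose 1; 3->1 ok
  pos 14: w in {1,5}, choose 5; 1->5 ok
  pos 15: w in {1,5}, choose 1; 5->1 ok
  pos 16: z in {4}, choose 4; 1->4 ok
  pos 17: w in {1,5}, choose 5; 4->5 ok
  pos 18: x in {0,3}, choose 3; 5->3 ok
  pos 19: x in {0,3}, choose 0; 3->0 ok
  pos 20: z in {4}, choose 4; 0->4 ok
  pos 21: x in {0,3}, choose 0; 4->0 ok
  pos 22: x in {0,3}, choose 3; 0->3 ok
  pos 23: x in {0,3}, choose 3; 3->3 ok
  pos 24: z in {4}, choose 4; 3->4 ok
  pos 25: x in {0,3}, choose 0; 4->0 ok
  pos 26: x in {0,3}, choose 3; 0->3 ok

0,3,0,4,5,3,3,4,1,4,5,1,3,1,5,1,4,5,3,0,4,0,3,3,4,0,3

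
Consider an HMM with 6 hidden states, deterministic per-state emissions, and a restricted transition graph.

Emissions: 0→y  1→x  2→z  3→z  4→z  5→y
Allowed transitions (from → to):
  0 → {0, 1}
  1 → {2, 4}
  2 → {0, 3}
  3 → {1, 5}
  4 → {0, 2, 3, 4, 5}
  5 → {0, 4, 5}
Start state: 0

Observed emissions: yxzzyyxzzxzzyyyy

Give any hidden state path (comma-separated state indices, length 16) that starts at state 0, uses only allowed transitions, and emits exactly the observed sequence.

0,1,4,3,5,0,1,4,3,1,2,3,5,5,5,0

  pos 0: y in {0,5}, choose 0; start
  pos 1: x in {1}, choose 1; 0->1 ok
  pos 2: z in {2,3,4}, choose 4; 1->4 ok
  pos 3: z in {2,3,4}, choose 3; 4->3 ok
  pos 4: y in {0,5}, choose 5; 3->5 ok
  pos 5: y in {0,5}, choose 0; 5->0 ok
  pos 6: x in {1}, choose 1; 0->1 ok
  pos 7: z in {2,3,4}, choose 4; 1->4 ok
  pos 8: z in {2,3,4}, choose 3; 4->3 ok
  pos 9: x in {1}, choose 1; 3->1 ok
  pos 10: z in {2,3,4}, choose 2; 1->2 ok
  pos 11: z in {2,3,4}, choose 3; 2->3 ok
  pos 12: y in {0,5}, choose 5; 3->5 ok
  pos 13: y in {0,5}, choose 5; 5->5 ok
  pos 14: y in {0,5}, choose 5; 5->5 ok
  pos 15: y in {0,5}, choose 0; 5->0 ok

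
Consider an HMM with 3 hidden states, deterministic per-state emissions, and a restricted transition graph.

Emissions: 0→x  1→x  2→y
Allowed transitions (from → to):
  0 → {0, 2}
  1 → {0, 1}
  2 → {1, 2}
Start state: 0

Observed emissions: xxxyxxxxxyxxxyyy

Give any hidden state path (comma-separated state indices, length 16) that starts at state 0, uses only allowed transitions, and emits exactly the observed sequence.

  [0] x  {0,1}  => 0  start
  [1] x  {0,1}  => 0  0->0 ok
  [2] x  {0,1}  => 0  0->0 ok
  [3] y  {2}  => 2  0->2 ok
  [4] x  {0,1}  => 1  2->1 ok
  [5] x  {0,1}  => 1  1->1 ok
  [6] x  {0,1}  => 1  1->1 ok
  [7] x  {0,1}  => 0  1->0 ok
  [8] x  {0,1}  => 0  0->0 ok
  [9] y  {2}  => 2  0->2 ok
  [10] x  {0,1}  => 1  2->1 ok
  [11] x  {0,1}  => 1  1->1 ok
  [12] x  {0,1}  => 0  1->0 ok
  [13] y  {2}  => 2  0->2 ok
  [14] y  {2}  => 2  2->2 ok
  [15] y  {2}  => 2  2->2 ok

0,0,0,2,1,1,1,0,0,2,1,1,0,2,2,2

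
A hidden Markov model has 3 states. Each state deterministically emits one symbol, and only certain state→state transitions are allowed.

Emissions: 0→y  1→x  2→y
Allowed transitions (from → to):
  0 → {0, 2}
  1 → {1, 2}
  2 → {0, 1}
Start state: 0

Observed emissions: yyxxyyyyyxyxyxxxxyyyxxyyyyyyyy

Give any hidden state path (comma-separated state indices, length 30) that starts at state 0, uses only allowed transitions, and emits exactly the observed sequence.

0,2,1,1,2,0,2,0,2,1,2,1,2,1,1,1,1,2,0,2,1,1,2,0,0,0,0,0,0,0

  [0] y  {0,2}  => 0  start
  [1] y  {0,2}  => 2  0->2 ok
  [2] x  {1}  => 1  2->1 ok
  [3] x  {1}  => 1  1->1 ok
  [4] y  {0,2}  => 2  1->2 ok
  [5] y  {0,2}  => 0  2->0 ok
  [6] y  {0,2}  => 2  0->2 ok
  [7] y  {0,2}  => 0  2->0 ok
  [8] y  {0,2}  => 2  0->2 ok
  [9] x  {1}  => 1  2->1 ok
  [10] y  {0,2}  => 2  1->2 ok
  [11] x  {1}  => 1  2->1 ok
  [12] y  {0,2}  => 2  1->2 ok
  [13] x  {1}  => 1  2->1 ok
  [14] x  {1}  => 1  1->1 ok
  [15] x  {1}  => 1  1->1 ok
  [16] x  {1}  => 1  1->1 ok
  [17] y  {0,2}  => 2  1->2 ok
  [18] y  {0,2}  => 0  2->0 ok
  [19] y  {0,2}  => 2  0->2 ok
  [20] x  {1}  => 1  2->1 ok
  [21] x  {1}  => 1  1->1 ok
  [22] y  {0,2}  => 2  1->2 ok
  [23] y  {0,2}  => 0  2->0 ok
  [24] y  {0,2}  => 0  0->0 ok
  [25] y  {0,2}  => 0  0->0 ok
  [26] y  {0,2}  => 0  0->0 ok
  [27] y  {0,2}  => 0  0->0 ok
  [28] y  {0,2}  => 0  0->0 ok
  [29] y  {0,2}  => 0  0->0 ok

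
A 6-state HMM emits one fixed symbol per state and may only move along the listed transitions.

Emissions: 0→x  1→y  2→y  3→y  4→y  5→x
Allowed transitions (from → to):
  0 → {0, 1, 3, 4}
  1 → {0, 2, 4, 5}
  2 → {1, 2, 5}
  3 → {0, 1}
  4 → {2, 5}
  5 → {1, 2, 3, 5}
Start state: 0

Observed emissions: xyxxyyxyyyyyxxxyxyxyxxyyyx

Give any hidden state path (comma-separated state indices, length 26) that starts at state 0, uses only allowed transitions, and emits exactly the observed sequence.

0,1,5,5,1,2,5,3,1,4,2,1,0,0,0,3,0,3,0,1,5,5,2,2,2,5

  [0] x  {0,5}  => 0  start
  [1] y  {1,2,3,4}  => 1  0->1 ok
  [2] x  {0,5}  => 5  1->5 ok
  [3] x  {0,5}  => 5  5->5 ok
  [4] y  {1,2,3,4}  => 1  5->1 ok
  [5] y  {1,2,3,4}  => 2  1->2 ok
  [6] x  {0,5}  => 5  2->5 ok
  [7] y  {1,2,3,4}  => 3  5->3 ok
  [8] y  {1,2,3,4}  => 1  3->1 ok
  [9] y  {1,2,3,4}  => 4  1->4 ok
  [10] y  {1,2,3,4}  => 2  4->2 ok
  [11] y  {1,2,3,4}  => 1  2->1 ok
  [12] x  {0,5}  => 0  1->0 ok
  [13] x  {0,5}  => 0  0->0 ok
  [14] x  {0,5}  => 0  0->0 ok
  [15] y  {1,2,3,4}  => 3  0->3 ok
  [16] x  {0,5}  => 0  3->0 ok
  [17] y  {1,2,3,4}  => 3  0->3 ok
  [18] x  {0,5}  => 0  3->0 ok
  [19] y  {1,2,3,4}  => 1  0->1 ok
  [20] x  {0,5}  => 5  1->5 ok
  [21] x  {0,5}  => 5  5->5 ok
  [22] y  {1,2,3,4}  => 2  5->2 ok
  [23] y  {1,2,3,4}  => 2  2->2 ok
  [24] y  {1,2,3,4}  => 2  2->2 ok
  [25] x  {0,5}  => 5  2->5 ok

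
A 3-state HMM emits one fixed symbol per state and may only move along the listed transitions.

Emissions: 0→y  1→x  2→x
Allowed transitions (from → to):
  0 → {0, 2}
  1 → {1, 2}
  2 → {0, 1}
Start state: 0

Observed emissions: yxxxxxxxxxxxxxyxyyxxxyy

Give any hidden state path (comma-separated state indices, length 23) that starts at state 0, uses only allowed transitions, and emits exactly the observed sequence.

  0: obs=y cand={0} pick 0 [start]
  1: obs=x cand={1,2} pick 2 [0->2 ok]
  2: obs=x cand={1,2} pick 1 [2->1 ok]
  3: obs=x cand={1,2} pick 1 [1->1 ok]
  4: obs=x cand={1,2} pick 1 [1->1 ok]
  5: obs=x cand={1,2} pick 2 [1->2 ok]
  6: obs=x cand={1,2} pick 1 [2->1 ok]
  7: obs=x cand={1,2} pick 1 [1->1 ok]
  8: obs=x cand={1,2} pick 1 [1->1 ok]
  9: obs=x cand={1,2} pick 1 [1->1 ok]
  10: obs=x cand={1,2} pick 1 [1->1 ok]
  11: obs=x cand={1,2} pick 1 [1->1 ok]
  12: obs=x cand={1,2} pick 1 [1->1 ok]
  13: obs=x cand={1,2} pick 2 [1->2 ok]
  14: obs=y cand={0} pick 0 [2->0 ok]
  15: obs=x cand={1,2} pick 2 [0->2 ok]
  16: obs=y cand={0} pick 0 [2->0 ok]
  17: obs=y cand={0} pick 0 [0->0 ok]
  18: obs=x cand={1,2} pick 2 [0->2 ok]
  19: obs=x cand={1,2} pick 1 [2->1 ok]
  20: obs=x cand={1,2} pick 2 [1->2 ok]
  21: obs=y cand={0} pick 0 [2->0 ok]
  22: obs=y cand={0} pick 0 [0->0 ok]

0,2,1,1,1,2,1,1,1,1,1,1,1,2,0,2,0,0,2,1,2,0,0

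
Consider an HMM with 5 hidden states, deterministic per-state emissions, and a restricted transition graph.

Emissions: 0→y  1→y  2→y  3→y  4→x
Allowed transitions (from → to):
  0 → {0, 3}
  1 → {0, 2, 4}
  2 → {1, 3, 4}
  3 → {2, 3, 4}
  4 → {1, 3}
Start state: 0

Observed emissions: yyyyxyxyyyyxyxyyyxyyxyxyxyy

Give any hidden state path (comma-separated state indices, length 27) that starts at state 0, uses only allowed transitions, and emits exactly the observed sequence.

  [0] y  {0,1,2,3}  => 0  start
  [1] y  {0,1,2,3}  => 0  0->0 ok
  [2] y  {0,1,2,3}  => 0  0->0 ok
  [3] y  {0,1,2,3}  => 3  0->3 ok
  [4] x  {4}  => 4  3->4 ok
  [5] y  {0,1,2,3}  => 3  4->3 ok
  [6] x  {4}  => 4  3->4 ok
  [7] y  {0,1,2,3}  => 3  4->3 ok
  [8] y  {0,1,2,3}  => 3  3->3 ok
  [9] y  {0,1,2,3}  => 3  3->3 ok
  [10] y  {0,1,2,3}  => 3  3->3 ok
  [11] x  {4}  => 4  3->4 ok
  [12] y  {0,1,2,3}  => 1  4->1 ok
  [13] x  {4}  => 4  1->4 ok
  [14] y  {0,1,2,3}  => 1  4->1 ok
  [15] y  {0,1,2,3}  => 2  1->2 ok
  [16] y  {0,1,2,3}  => 3  2->3 ok
  [17] x  {4}  => 4  3->4 ok
  [18] y  {0,1,2,3}  => 1  4->1 ok
  [19] y  {0,1,2,3}  => 2  1->2 ok
  [20] x  {4}  => 4  2->4 ok
  [21] y  {0,1,2,3}  => 1  4->1 ok
  [22] x  {4}  => 4  1->4 ok
  [23] y  {0,1,2,3}  => 3  4->3 ok
  [24] x  {4}  => 4  3->4 ok
  [25] y  {0,1,2,3}  => 1  4->1 ok
  [26] y  {0,1,2,3}  => 0  1->0 ok

0,0,0,3,4,3,4,3,3,3,3,4,1,4,1,2,3,4,1,2,4,1,4,3,4,1,0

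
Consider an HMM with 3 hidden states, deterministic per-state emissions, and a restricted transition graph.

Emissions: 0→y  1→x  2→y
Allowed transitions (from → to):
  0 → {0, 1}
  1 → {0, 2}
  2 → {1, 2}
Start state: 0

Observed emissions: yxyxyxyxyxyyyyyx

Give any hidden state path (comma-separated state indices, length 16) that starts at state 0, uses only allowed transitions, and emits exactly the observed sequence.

0,1,2,1,2,1,0,1,0,1,0,0,0,0,0,1

  0: obs=y cand={0,2} pick 0 [start]
  1: obs=x cand={1} pick 1 [0->1 ok]
  2: obs=y cand={0,2} pick 2 [1->2 ok]
  3: obs=x cand={1} pick 1 [2->1 ok]
  4: obs=y cand={0,2} pick 2 [1->2 ok]
  5: obs=x cand={1} pick 1 [2->1 ok]
  6: obs=y cand={0,2} pick 0 [1->0 ok]
  7: obs=x cand={1} pick 1 [0->1 ok]
  8: obs=y cand={0,2} pick 0 [1->0 ok]
  9: obs=x cand={1} pick 1 [0->1 ok]
  10: obs=y cand={0,2} pick 0 [1->0 ok]
  11: obs=y cand={0,2} pick 0 [0->0 ok]
  12: obs=y cand={0,2} pick 0 [0->0 ok]
  13: obs=y cand={0,2} pick 0 [0->0 ok]
  14: obs=y cand={0,2} pick 0 [0->0 ok]
  15: obs=x cand={1} pick 1 [0->1 ok]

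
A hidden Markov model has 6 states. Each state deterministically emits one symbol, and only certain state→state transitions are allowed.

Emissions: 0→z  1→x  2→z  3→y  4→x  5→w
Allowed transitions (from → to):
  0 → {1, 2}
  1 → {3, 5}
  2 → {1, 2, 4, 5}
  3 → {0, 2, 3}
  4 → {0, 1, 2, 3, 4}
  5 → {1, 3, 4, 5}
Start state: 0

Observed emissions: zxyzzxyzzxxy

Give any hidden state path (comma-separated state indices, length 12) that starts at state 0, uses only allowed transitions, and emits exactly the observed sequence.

0,1,3,0,2,1,3,0,2,4,1,3

  pos 0: z in {0,2}, choose 0; start
  pos 1: x in {1,4}, choose 1; 0->1 ok
  pos 2: y in {3}, choose 3; 1->3 ok
  pos 3: z in {0,2}, choose 0; 3->0 ok
  pos 4: z in {0,2}, choose 2; 0->2 ok
  pos 5: x in {1,4}, choose 1; 2->1 ok
  pos 6: y in {3}, choose 3; 1->3 ok
  pos 7: z in {0,2}, choose 0; 3->0 ok
  pos 8: z in {0,2}, choose 2; 0->2 ok
  pos 9: x in {1,4}, choose 4; 2->4 ok
  pos 10: x in {1,4}, choose 1; 4->1 ok
  pos 11: y in {3}, choose 3; 1->3 ok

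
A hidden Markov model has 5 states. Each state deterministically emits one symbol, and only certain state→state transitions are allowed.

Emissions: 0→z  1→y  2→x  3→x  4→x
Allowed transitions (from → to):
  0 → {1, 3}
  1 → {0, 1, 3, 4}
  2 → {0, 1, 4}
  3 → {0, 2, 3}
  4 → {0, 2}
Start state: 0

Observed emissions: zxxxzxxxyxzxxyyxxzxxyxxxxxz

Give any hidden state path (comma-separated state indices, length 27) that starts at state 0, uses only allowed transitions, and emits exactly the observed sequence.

0,3,2,4,0,3,3,2,1,4,0,3,2,1,1,4,2,0,3,2,1,3,3,3,2,4,0

  pos 0: z in {0}, choose 0; start
  pos 1: x in {2,3,4}, choose 3; 0->3 ok
  pos 2: x in {2,3,4}, choose 2; 3->2 ok
  pos 3: x in {2,3,4}, choose 4; 2->4 ok
  pos 4: z in {0}, choose 0; 4->0 ok
  pos 5: x in {2,3,4}, choose 3; 0->3 ok
  pos 6: x in {2,3,4}, choose 3; 3->3 ok
  pos 7: x in {2,3,4}, choose 2; 3->2 ok
  pos 8: y in {1}, choose 1; 2->1 ok
  pos 9: x in {2,3,4}, choose 4; 1->4 ok
  pos 10: z in {0}, choose 0; 4->0 ok
  pos 11: x in {2,3,4}, choose 3; 0->3 ok
  pos 12: x in {2,3,4}, choose 2; 3->2 ok
  pos 13: y in {1}, choose 1; 2->1 ok
  pos 14: y in {1}, choose 1; 1->1 ok
  pos 15: x in {2,3,4}, choose 4; 1->4 ok
  pos 16: x in {2,3,4}, choose 2; 4->2 ok
  pos 17: z in {0}, choose 0; 2->0 ok
  pos 18: x in {2,3,4}, choose 3; 0->3 ok
  pos 19: x in {2,3,4}, choose 2; 3->2 ok
  pos 20: y in {1}, choose 1; 2->1 ok
  pos 21: x in {2,3,4}, choose 3; 1->3 ok
  pos 22: x in {2,3,4}, choose 3; 3->3 ok
  pos 23: x in {2,3,4}, choose 3; 3->3 ok
  pos 24: x in {2,3,4}, choose 2; 3->2 ok
  pos 25: x in {2,3,4}, choose 4; 2->4 ok
  pos 26: z in {0}, choose 0; 4->0 ok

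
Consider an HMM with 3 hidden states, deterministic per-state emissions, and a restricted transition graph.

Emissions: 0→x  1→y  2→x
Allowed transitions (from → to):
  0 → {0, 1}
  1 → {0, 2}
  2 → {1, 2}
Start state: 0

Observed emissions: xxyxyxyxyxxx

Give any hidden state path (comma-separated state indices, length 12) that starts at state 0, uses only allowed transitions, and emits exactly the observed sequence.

  pos 0: x in {0,2}, choose 0; start
  pos 1: x in {0,2}, choose 0; 0->0 ok
  pos 2: y in {1}, choose 1; 0->1 ok
  pos 3: x in {0,2}, choose 2; 1->2 ok
  pos 4: y in {1}, choose 1; 2->1 ok
  pos 5: x in {0,2}, choose 0; 1->0 ok
  pos 6: y in {1}, choose 1; 0->1 ok
  pos 7: x in {0,2}, choose 0; 1->0 ok
  pos 8: y in {1}, choose 1; 0->1 ok
  pos 9: x in {0,2}, choose 2; 1->2 ok
  pos 10: x in {0,2}, choose 2; 2->2 ok
  pos 11: x in {0,2}, choose 2; 2->2 ok

0,0,1,2,1,0,1,0,1,2,2,2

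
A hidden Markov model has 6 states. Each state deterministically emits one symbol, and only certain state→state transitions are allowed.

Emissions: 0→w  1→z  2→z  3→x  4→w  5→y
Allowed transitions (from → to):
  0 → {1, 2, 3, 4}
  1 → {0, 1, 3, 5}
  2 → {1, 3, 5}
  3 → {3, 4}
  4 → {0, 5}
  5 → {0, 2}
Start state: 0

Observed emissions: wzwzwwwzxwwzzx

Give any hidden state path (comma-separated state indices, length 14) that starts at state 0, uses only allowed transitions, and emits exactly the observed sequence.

0,1,0,1,0,4,0,2,3,4,0,2,1,3

  pos 0: w in {0,4}, choose 0; start
  pos 1: z in {1,2}, choose 1; 0->1 ok
  pos 2: w in {0,4}, choose 0; 1->0 ok
  pos 3: z in {1,2}, choose 1; 0->1 ok
  pos 4: w in {0,4}, choose 0; 1->0 ok
  pos 5: w in {0,4}, choose 4; 0->4 ok
  pos 6: w in {0,4}, choose 0; 4->0 ok
  pos 7: z in {1,2}, choose 2; 0->2 ok
  pos 8: x in {3}, choose 3; 2->3 ok
  pos 9: w in {0,4}, choose 4; 3->4 ok
  pos 10: w in {0,4}, choose 0; 4->0 ok
  pos 11: z in {1,2}, choose 2; 0->2 ok
  pos 12: z in {1,2}, choose 1; 2->1 ok
  pos 13: x in {3}, choose 3; 1->3 ok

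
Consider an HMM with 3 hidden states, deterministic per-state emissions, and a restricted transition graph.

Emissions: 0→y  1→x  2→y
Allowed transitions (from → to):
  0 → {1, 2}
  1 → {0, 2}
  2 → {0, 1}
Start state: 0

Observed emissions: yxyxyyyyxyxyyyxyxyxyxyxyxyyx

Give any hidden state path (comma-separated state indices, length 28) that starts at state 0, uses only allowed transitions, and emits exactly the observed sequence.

  [0] y  {0,2}  => 0  start
  [1] x  {1}  => 1  0->1 ok
  [2] y  {0,2}  => 2  1->2 ok
  [3] x  {1}  => 1  2->1 ok
  [4] y  {0,2}  => 2  1->2 ok
  [5] y  {0,2}  => 0  2->0 ok
  [6] y  {0,2}  => 2  0->2 ok
  [7] y  {0,2}  => 0  2->0 ok
  [8] x  {1}  => 1  0->1 ok
  [9] y  {0,2}  => 2  1->2 ok
  [10] x  {1}  => 1  2->1 ok
  [11] y  {0,2}  => 0  1->0 ok
  [12] y  {0,2}  => 2  0->2 ok
  [13] y  {0,2}  => 0  2->0 ok
  [14] x  {1}  => 1  0->1 ok
  [15] y  {0,2}  => 0  1->0 ok
  [16] x  {1}  => 1  0->1 ok
  [17] y  {0,2}  => 0  1->0 ok
  [18] x  {1}  => 1  0->1 ok
  [19] y  {0,2}  => 2  1->2 ok
  [20] x  {1}  => 1  2->1 ok
  [21] y  {0,2}  => 0  1->0 ok
  [22] x  {1}  => 1  0->1 ok
  [23] y  {0,2}  => 2  1->2 ok
  [24] x  {1}  => 1  2->1 ok
  [25] y  {0,2}  => 2  1->2 ok
  [26] y  {0,2}  => 0  2->0 ok
  [27] x  {1}  => 1  0->1 ok

0,1,2,1,2,0,2,0,1,2,1,0,2,0,1,0,1,0,1,2,1,0,1,2,1,2,0,1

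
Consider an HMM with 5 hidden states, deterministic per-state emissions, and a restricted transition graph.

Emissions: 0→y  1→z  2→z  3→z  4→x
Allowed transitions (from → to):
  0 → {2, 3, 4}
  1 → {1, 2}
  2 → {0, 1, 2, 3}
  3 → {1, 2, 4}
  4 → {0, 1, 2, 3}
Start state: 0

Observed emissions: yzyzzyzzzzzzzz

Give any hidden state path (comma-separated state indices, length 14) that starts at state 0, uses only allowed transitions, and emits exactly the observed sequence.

0,2,0,3,2,0,2,3,2,1,2,1,1,2

  t0 'y' -> {0}, take 0 (start)
  t1 'z' -> {1,2,3}, take 2 (0->2 ok)
  t2 'y' -> {0}, take 0 (2->0 ok)
  t3 'z' -> {1,2,3}, take 3 (0->3 ok)
  t4 'z' -> {1,2,3}, take 2 (3->2 ok)
  t5 'y' -> {0}, take 0 (2->0 ok)
  t6 'z' -> {1,2,3}, take 2 (0->2 ok)
  t7 'z' -> {1,2,3}, take 3 (2->3 ok)
  t8 'z' -> {1,2,3}, take 2 (3->2 ok)
  t9 'z' -> {1,2,3}, take 1 (2->1 ok)
  t10 'z' -> {1,2,3}, take 2 (1->2 ok)
  t11 'z' -> {1,2,3}, take 1 (2->1 ok)
  t12 'z' -> {1,2,3}, take 1 (1->1 ok)
  t13 'z' -> {1,2,3}, take 2 (1->2 ok)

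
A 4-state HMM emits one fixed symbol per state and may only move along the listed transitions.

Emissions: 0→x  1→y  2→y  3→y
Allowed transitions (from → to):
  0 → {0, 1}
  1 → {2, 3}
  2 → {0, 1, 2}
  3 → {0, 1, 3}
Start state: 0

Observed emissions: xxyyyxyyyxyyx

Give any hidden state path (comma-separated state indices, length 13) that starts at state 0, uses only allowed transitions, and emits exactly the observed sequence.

0,0,1,2,2,0,1,3,3,0,1,3,0

  t0 'x' -> {0}, take 0 (start)
  t1 'x' -> {0}, take 0 (0->0 ok)
  t2 'y' -> {1,2,3}, take 1 (0->1 ok)
  t3 'y' -> {1,2,3}, take 2 (1->2 ok)
  t4 'y' -> {1,2,3}, take 2 (2->2 ok)
  t5 'x' -> {0}, take 0 (2->0 ok)
  t6 'y' -> {1,2,3}, take 1 (0->1 ok)
  t7 'y' -> {1,2,3}, take 3 (1->3 ok)
  t8 'y' -> {1,2,3}, take 3 (3->3 ok)
  t9 'x' -> {0}, take 0 (3->0 ok)
  t10 'y' -> {1,2,3}, take 1 (0->1 ok)
  t11 'y' -> {1,2,3}, take 3 (1->3 ok)
  t12 'x' -> {0}, take 0 (3->0 ok)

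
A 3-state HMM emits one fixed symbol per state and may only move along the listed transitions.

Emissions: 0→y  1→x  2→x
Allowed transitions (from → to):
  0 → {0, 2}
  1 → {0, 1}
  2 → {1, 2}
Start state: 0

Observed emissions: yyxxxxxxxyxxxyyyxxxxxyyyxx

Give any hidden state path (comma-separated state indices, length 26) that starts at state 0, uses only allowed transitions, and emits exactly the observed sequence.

0,0,2,2,2,2,1,1,1,0,2,1,1,0,0,0,2,2,2,1,1,0,0,0,2,2

  pos 0: y in {0}, choose 0; start
  pos 1: y in {0}, choose 0; 0->0 ok
  pos 2: x in {1,2}, choose 2; 0->2 ok
  pos 3: x in {1,2}, choose 2; 2->2 ok
  pos 4: x in {1,2}, choose 2; 2->2 ok
  pos 5: x in {1,2}, choose 2; 2->2 ok
  pos 6: x in {1,2}, choose 1; 2->1 ok
  pos 7: x in {1,2}, choose 1; 1->1 ok
  pos 8: x in {1,2}, choose 1; 1->1 ok
  pos 9: y in {0}, choose 0; 1->0 ok
  pos 10: x in {1,2}, choose 2; 0->2 ok
  pos 11: x in {1,2}, choose 1; 2->1 ok
  pos 12: x in {1,2}, choose 1; 1->1 ok
  pos 13: y in {0}, choose 0; 1->0 ok
  pos 14: y in {0}, choose 0; 0->0 ok
  pos 15: y in {0}, choose 0; 0->0 ok
  pos 16: x in {1,2}, choose 2; 0->2 ok
  pos 17: x in {1,2}, choose 2; 2->2 ok
  pos 18: x in {1,2}, choose 2; 2->2 ok
  pos 19: x in {1,2}, choose 1; 2->1 ok
  pos 20: x in {1,2}, choose 1; 1->1 ok
  pos 21: y in {0}, choose 0; 1->0 ok
  pos 22: y in {0}, choose 0; 0->0 ok
  pos 23: y in {0}, choose 0; 0->0 ok
  pos 24: x in {1,2}, choose 2; 0->2 ok
  pos 25: x in {1,2}, choose 2; 2->2 ok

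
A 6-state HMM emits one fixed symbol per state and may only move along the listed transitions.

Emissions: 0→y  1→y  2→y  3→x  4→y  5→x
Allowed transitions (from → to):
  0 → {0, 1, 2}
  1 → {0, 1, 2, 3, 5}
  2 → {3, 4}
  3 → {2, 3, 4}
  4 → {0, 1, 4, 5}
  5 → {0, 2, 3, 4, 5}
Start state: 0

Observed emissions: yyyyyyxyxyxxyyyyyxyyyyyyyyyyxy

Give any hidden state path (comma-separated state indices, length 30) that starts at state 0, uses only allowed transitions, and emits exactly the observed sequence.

  [0] y  {0,1,2,4}  => 0  start
  [1] y  {0,1,2,4}  => 2  0->2 ok
  [2] y  {0,1,2,4}  => 4  2->4 ok
  [3] y  {0,1,2,4}  => 4  4->4 ok
  [4] y  {0,1,2,4}  => 4  4->4 ok
  [5] y  {0,1,2,4}  => 1  4->1 ok
  [6] x  {3,5}  => 5  1->5 ok
  [7] y  {0,1,2,4}  => 2  5->2 ok
  [8] x  {3,5}  => 3  2->3 ok
  [9] y  {0,1,2,4}  => 2  3->2 ok
  [10] x  {3,5}  => 3  2->3 ok
  [11] x  {3,5}  => 3  3->3 ok
  [12] y  {0,1,2,4}  => 2  3->2 ok
  [13] y  {0,1,2,4}  => 4  2->4 ok
  [14] y  {0,1,2,4}  => 1  4->1 ok
  [15] y  {0,1,2,4}  => 1  1->1 ok
  [16] y  {0,1,2,4}  => 1  1->1 ok
  [17] x  {3,5}  => 3  1->3 ok
  [18] y  {0,1,2,4}  => 2  3->2 ok
  [19] y  {0,1,2,4}  => 4  2->4 ok
  [20] y  {0,1,2,4}  => 4  4->4 ok
  [21] y  {0,1,2,4}  => 1  4->1 ok
  [22] y  {0,1,2,4}  => 1  1->1 ok
  [23] y  {0,1,2,4}  => 0  1->0 ok
  [24] y  {0,1,2,4}  => 0  0->0 ok
  [25] y  {0,1,2,4}  => 1  0->1 ok
  [26] y  {0,1,2,4}  => 1  1->1 ok
  [27] y  {0,1,2,4}  => 2  1->2 ok
  [28] x  {3,5}  => 3  2->3 ok
  [29] y  {0,1,2,4}  => 2  3->2 ok

0,2,4,4,4,1,5,2,3,2,3,3,2,4,1,1,1,3,2,4,4,1,1,0,0,1,1,2,3,2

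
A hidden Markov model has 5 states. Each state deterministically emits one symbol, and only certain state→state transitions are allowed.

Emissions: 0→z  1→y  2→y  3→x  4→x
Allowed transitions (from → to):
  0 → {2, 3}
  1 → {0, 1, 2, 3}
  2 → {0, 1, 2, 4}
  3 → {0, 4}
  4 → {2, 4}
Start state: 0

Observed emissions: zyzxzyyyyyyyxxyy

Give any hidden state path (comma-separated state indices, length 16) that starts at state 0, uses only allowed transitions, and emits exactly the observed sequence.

0,2,0,3,0,2,2,2,2,1,1,2,4,4,2,2

  [0] z  {0}  => 0  start
  [1] y  {1,2}  => 2  0->2 ok
  [2] z  {0}  => 0  2->0 ok
  [3] x  {3,4}  => 3  0->3 ok
  [4] z  {0}  => 0  3->0 ok
  [5] y  {1,2}  => 2  0->2 ok
  [6] y  {1,2}  => 2  2->2 ok
  [7] y  {1,2}  => 2  2->2 ok
  [8] y  {1,2}  => 2  2->2 ok
  [9] y  {1,2}  => 1  2->1 ok
  [10] y  {1,2}  => 1  1->1 ok
  [11] y  {1,2}  => 2  1->2 ok
  [12] x  {3,4}  => 4  2->4 ok
  [13] x  {3,4}  => 4  4->4 ok
  [14] y  {1,2}  => 2  4->2 ok
  [15] y  {1,2}  => 2  2->2 ok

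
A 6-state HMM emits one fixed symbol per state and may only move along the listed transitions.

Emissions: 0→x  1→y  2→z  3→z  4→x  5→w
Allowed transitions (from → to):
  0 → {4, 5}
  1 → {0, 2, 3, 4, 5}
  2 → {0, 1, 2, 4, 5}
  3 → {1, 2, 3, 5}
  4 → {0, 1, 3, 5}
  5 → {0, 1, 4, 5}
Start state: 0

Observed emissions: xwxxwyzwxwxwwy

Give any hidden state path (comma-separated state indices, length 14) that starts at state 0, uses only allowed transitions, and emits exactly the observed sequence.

  pos 0: x in {0,4}, choose 0; start
  pos 1: w in {5}, choose 5; 0->5 ok
  pos 2: x in {0,4}, choose 4; 5->4 ok
  pos 3: x in {0,4}, choose 0; 4->0 ok
  pos 4: w in {5}, choose 5; 0->5 ok
  pos 5: y in {1}, choose 1; 5->1 ok
  pos 6: z in {2,3}, choose 2; 1->2 ok
  pos 7: w in {5}, choose 5; 2->5 ok
  pos 8: x in {0,4}, choose 0; 5->0 ok
  pos 9: w in {5}, choose 5; 0->5 ok
  pos 10: x in {0,4}, choose 0; 5->0 ok
  pos 11: w in {5}, choose 5; 0->5 ok
  pos 12: w in {5}, choose 5; 5->5 ok
  pos 13: y in {1}, choose 1; 5->1 ok

0,5,4,0,5,1,2,5,0,5,0,5,5,1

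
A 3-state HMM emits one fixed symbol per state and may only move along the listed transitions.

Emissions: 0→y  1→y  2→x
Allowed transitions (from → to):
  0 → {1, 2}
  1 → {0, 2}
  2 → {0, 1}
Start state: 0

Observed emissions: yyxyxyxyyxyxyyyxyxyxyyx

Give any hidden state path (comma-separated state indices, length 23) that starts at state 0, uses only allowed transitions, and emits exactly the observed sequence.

0,1,2,1,2,0,2,1,0,2,0,2,0,1,0,2,0,2,1,2,1,0,2

  0: obs=y cand={0,1} pick 0 [start]
  1: obs=y cand={0,1} pick 1 [0->1 ok]
  2: obs=x cand={2} pick 2 [1->2 ok]
  3: obs=y cand={0,1} pick 1 [2->1 ok]
  4: obs=x cand={2} pick 2 [1->2 ok]
  5: obs=y cand={0,1} pick 0 [2->0 ok]
  6: obs=x cand={2} pick 2 [0->2 ok]
  7: obs=y cand={0,1} pick 1 [2->1 ok]
  8: obs=y cand={0,1} pick 0 [1->0 ok]
  9: obs=x cand={2} pick 2 [0->2 ok]
  10: obs=y cand={0,1} pick 0 [2->0 ok]
  11: obs=x cand={2} pick 2 [0->2 ok]
  12: obs=y cand={0,1} pick 0 [2->0 ok]
  13: obs=y cand={0,1} pick 1 [0->1 ok]
  14: obs=y cand={0,1} pick 0 [1->0 ok]
  15: obs=x cand={2} pick 2 [0->2 ok]
  16: obs=y cand={0,1} pick 0 [2->0 ok]
  17: obs=x cand={2} pick 2 [0->2 ok]
  18: obs=y cand={0,1} pick 1 [2->1 ok]
  19: obs=x cand={2} pick 2 [1->2 ok]
  20: obs=y cand={0,1} pick 1 [2->1 ok]
  21: obs=y cand={0,1} pick 0 [1->0 ok]
  22: obs=x cand={2} pick 2 [0->2 ok]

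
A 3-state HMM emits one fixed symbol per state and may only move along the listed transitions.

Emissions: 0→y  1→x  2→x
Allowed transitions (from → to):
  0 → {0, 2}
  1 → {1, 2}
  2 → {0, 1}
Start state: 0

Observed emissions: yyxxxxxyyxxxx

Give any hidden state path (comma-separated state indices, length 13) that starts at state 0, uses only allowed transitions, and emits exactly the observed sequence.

0,0,2,1,1,1,2,0,0,2,1,1,1

  pos 0: y in {0}, choose 0; start
  pos 1: y in {0}, choose 0; 0->0 ok
  pos 2: x in {1,2}, choose 2; 0->2 ok
  pos 3: x in {1,2}, choose 1; 2->1 ok
  pos 4: x in {1,2}, choose 1; 1->1 ok
  pos 5: x in {1,2}, choose 1; 1->1 ok
  pos 6: x in {1,2}, choose 2; 1->2 ok
  pos 7: y in {0}, choose 0; 2->0 ok
  pos 8: y in {0}, choose 0; 0->0 ok
  pos 9: x in {1,2}, choose 2; 0->2 ok
  pos 10: x in {1,2}, choose 1; 2->1 ok
  pos 11: x in {1,2}, choose 1; 1->1 ok
  pos 12: x in {1,2}, choose 1; 1->1 ok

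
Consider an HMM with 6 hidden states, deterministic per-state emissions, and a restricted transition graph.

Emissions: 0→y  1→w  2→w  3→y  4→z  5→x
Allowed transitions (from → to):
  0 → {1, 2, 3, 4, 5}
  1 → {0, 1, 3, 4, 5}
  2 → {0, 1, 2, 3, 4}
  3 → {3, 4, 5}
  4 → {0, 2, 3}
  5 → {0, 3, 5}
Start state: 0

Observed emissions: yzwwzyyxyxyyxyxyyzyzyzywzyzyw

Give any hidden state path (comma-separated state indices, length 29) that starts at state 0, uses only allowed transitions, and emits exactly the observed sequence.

  [0] y  {0,3}  => 0  start
  [1] z  {4}  => 4  0->4 ok
  [2] w  {1,2}  => 2  4->2 ok
  [3] w  {1,2}  => 1  2->1 ok
  [4] z  {4}  => 4  1->4 ok
  [5] y  {0,3}  => 3  4->3 ok
  [6] y  {0,3}  => 3  3->3 ok
  [7] x  {5}  => 5  3->5 ok
  [8] y  {0,3}  => 0  5->0 ok
  [9] x  {5}  => 5  0->5 ok
  [10] y  {0,3}  => 0  5->0 ok
  [11] y  {0,3}  => 3  0->3 ok
  [12] x  {5}  => 5  3->5 ok
  [13] y  {0,3}  => 3  5->3 ok
  [14] x  {5}  => 5  3->5 ok
  [15] y  {0,3}  => 3  5->3 ok
  [16] y  {0,3}  => 3  3->3 ok
  [17] z  {4}  => 4  3->4 ok
  [18] y  {0,3}  => 3  4->3 ok
  [19] z  {4}  => 4  3->4 ok
  [20] y  {0,3}  => 0  4->0 ok
  [21] z  {4}  => 4  0->4 ok
  [22] y  {0,3}  => 0  4->0 ok
  [23] w  {1,2}  => 2  0->2 ok
  [24] z  {4}  => 4  2->4 ok
  [25] y  {0,3}  => 3  4->3 ok
  [26] z  {4}  => 4  3->4 ok
  [27] y  {0,3}  => 0  4->0 ok
  [28] w  {1,2}  => 2  0->2 ok

0,4,2,1,4,3,3,5,0,5,0,3,5,3,5,3,3,4,3,4,0,4,0,2,4,3,4,0,2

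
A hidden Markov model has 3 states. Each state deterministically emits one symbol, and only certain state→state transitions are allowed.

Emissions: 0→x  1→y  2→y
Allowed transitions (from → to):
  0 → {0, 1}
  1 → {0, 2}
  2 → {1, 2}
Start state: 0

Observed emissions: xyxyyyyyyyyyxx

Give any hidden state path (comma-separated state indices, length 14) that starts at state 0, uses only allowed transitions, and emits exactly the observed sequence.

0,1,0,1,2,2,2,2,2,1,2,1,0,0

  [0] x  {0}  => 0  start
  [1] y  {1,2}  => 1  0->1 ok
  [2] x  {0}  => 0  1->0 ok
  [3] y  {1,2}  => 1  0->1 ok
  [4] y  {1,2}  => 2  1->2 ok
  [5] y  {1,2}  => 2  2->2 ok
  [6] y  {1,2}  => 2  2->2 ok
  [7] y  {1,2}  => 2  2->2 ok
  [8] y  {1,2}  => 2  2->2 ok
  [9] y  {1,2}  => 1  2->1 ok
  [10] y  {1,2}  => 2  1->2 ok
  [11] y  {1,2}  => 1  2->1 ok
  [12] x  {0}  => 0  1->0 ok
  [13] x  {0}  => 0  0->0 ok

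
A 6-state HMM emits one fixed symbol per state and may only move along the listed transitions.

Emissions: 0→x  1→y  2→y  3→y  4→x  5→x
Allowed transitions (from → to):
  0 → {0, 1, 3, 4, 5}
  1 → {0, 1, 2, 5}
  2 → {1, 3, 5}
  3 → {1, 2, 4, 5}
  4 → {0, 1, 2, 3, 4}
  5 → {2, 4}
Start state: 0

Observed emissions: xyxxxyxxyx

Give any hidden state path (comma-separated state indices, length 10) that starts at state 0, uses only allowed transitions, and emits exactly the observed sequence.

  [0] x  {0,4,5}  => 0  start
  [1] y  {1,2,3}  => 1  0->1 ok
  [2] x  {0,4,5}  => 0  1->0 ok
  [3] x  {0,4,5}  => 0  0->0 ok
  [4] x  {0,4,5}  => 4  0->4 ok
  [5] y  {1,2,3}  => 2  4->2 ok
  [6] x  {0,4,5}  => 5  2->5 ok
  [7] x  {0,4,5}  => 4  5->4 ok
  [8] y  {1,2,3}  => 1  4->1 ok
  [9] x  {0,4,5}  => 0  1->0 ok

0,1,0,0,4,2,5,4,1,0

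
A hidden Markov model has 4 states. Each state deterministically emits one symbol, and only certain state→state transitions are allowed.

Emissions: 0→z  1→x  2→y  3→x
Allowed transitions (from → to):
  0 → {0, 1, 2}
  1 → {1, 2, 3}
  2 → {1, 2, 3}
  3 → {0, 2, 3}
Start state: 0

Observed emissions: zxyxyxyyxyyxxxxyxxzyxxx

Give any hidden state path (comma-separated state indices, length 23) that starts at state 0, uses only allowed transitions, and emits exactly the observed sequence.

0,1,2,3,2,1,2,2,1,2,2,1,1,3,3,2,3,3,0,2,3,3,3

  pos 0: z in {0}, choose 0; start
  pos 1: x in {1,3}, choose 1; 0->1 ok
  pos 2: y in {2}, choose 2; 1->2 ok
  pos 3: x in {1,3}, choose 3; 2->3 ok
  pos 4: y in {2}, choose 2; 3->2 ok
  pos 5: x in {1,3}, choose 1; 2->1 ok
  pos 6: y in {2}, choose 2; 1->2 ok
  pos 7: y in {2}, choose 2; 2->2 ok
  pos 8: x in {1,3}, choose 1; 2->1 ok
  pos 9: y in {2}, choose 2; 1->2 ok
  pos 10: y in {2}, choose 2; 2->2 ok
  pos 11: x in {1,3}, choose 1; 2->1 ok
  pos 12: x in {1,3}, choose 1; 1->1 ok
  pos 13: x in {1,3}, choose 3; 1->3 ok
  pos 14: x in {1,3}, choose 3; 3->3 ok
  pos 15: y in {2}, choose 2; 3->2 ok
  pos 16: x in {1,3}, choose 3; 2->3 ok
  pos 17: x in {1,3}, choose 3; 3->3 ok
  pos 18: z in {0}, choose 0; 3->0 ok
  pos 19: y in {2}, choose 2; 0->2 ok
  pos 20: x in {1,3}, choose 3; 2->3 ok
  pos 21: x in {1,3}, choose 3; 3->3 ok
  pos 22: x in {1,3}, choose 3; 3->3 ok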